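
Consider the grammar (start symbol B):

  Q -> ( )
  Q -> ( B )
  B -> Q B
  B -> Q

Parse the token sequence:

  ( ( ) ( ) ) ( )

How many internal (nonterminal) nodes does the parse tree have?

[B [Q ( [B [Q ( )] [B [Q ( )]]] )] [B [Q ( )]]]

8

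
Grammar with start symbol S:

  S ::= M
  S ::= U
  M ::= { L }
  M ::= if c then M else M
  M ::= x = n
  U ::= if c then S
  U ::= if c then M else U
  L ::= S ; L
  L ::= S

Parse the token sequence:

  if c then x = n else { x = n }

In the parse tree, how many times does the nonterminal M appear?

4

[S [M if c then [M x = n] else [M { [L [S [M x = n]]] }]]]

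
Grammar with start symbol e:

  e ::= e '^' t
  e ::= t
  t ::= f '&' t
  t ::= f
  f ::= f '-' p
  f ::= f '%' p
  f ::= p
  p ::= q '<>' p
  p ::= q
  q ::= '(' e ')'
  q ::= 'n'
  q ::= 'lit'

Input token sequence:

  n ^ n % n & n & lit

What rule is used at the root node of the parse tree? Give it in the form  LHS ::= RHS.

e ::= e '^' t

[e [e [t [f [p [q n]]]]] ^ [t [f [f [p [q n]]] % [p [q n]]] & [t [f [p [q n]]] & [t [f [p [q lit]]]]]]]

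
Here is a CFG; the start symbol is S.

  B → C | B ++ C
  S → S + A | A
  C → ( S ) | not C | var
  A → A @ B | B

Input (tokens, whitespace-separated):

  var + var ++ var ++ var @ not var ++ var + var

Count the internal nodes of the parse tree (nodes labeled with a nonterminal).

[S [S [S [A [B [C var]]]] + [A [A [B [B [B [C var]] ++ [C var]] ++ [C var]]] @ [B [B [C not [C var]]] ++ [C var]]]] + [A [B [C var]]]]

22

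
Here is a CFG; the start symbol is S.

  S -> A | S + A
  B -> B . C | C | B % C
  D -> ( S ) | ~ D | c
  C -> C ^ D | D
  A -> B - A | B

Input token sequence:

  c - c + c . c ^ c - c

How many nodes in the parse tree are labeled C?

[S [S [A [B [C [D c]]] - [A [B [C [D c]]]]]] + [A [B [B [C [D c]]] . [C [C [D c]] ^ [D c]]] - [A [B [C [D c]]]]]]

6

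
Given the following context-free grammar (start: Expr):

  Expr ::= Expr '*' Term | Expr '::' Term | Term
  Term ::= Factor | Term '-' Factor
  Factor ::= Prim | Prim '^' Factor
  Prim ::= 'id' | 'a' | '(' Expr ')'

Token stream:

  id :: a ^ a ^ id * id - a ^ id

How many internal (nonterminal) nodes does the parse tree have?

[Expr [Expr [Expr [Term [Factor [Prim id]]]] :: [Term [Factor [Prim a] ^ [Factor [Prim a] ^ [Factor [Prim id]]]]]] * [Term [Term [Factor [Prim id]]] - [Factor [Prim a] ^ [Factor [Prim id]]]]]

21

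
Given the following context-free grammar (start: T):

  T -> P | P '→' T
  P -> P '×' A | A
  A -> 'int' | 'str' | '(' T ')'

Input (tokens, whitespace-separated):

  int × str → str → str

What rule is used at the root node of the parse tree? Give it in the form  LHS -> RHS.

T -> P '→' T

[T [P [P [A int]] × [A str]] → [T [P [A str]] → [T [P [A str]]]]]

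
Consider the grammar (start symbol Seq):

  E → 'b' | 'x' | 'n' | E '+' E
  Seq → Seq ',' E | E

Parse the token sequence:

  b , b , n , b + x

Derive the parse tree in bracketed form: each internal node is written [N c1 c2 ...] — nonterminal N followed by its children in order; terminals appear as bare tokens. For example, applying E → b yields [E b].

[Seq [Seq [Seq [Seq [E b]] , [E b]] , [E n]] , [E [E b] + [E x]]]

Seq
Seq , E
Seq , E , E
Seq , E , E , E
E , E , E , E
b , E , E , E
b , b , E , E
b , b , n , E
b , b , n , E + E
b , b , n , b + E
b , b , n , b + x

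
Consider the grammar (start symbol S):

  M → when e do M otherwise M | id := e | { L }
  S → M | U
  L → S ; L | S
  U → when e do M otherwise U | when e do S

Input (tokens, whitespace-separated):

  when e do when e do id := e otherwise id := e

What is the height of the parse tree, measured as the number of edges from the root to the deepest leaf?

[S [U when e do [S [M when e do [M id := e] otherwise [M id := e]]]]]

5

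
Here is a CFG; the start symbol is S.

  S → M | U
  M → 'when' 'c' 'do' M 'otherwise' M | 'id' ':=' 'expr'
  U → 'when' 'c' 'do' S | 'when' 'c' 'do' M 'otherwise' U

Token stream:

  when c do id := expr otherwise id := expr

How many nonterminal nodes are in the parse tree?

4

[S [M when c do [M id := expr] otherwise [M id := expr]]]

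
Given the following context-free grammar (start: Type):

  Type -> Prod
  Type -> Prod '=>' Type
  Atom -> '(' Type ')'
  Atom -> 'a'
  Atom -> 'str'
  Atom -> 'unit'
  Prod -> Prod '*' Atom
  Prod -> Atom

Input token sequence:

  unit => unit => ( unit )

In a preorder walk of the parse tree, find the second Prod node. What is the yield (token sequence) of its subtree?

[Type [Prod [Atom unit]] => [Type [Prod [Atom unit]] => [Type [Prod [Atom ( [Type [Prod [Atom unit]]] )]]]]]

unit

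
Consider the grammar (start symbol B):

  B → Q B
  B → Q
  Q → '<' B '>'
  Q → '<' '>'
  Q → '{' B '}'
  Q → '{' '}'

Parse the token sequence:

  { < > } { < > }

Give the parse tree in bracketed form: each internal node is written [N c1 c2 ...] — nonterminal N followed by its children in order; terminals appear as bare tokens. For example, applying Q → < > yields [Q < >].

B
Q B
{ B } B
{ Q } B
{ < > } B
{ < > } Q
{ < > } { B }
{ < > } { Q }
{ < > } { < > }

[B [Q { [B [Q < >]] }] [B [Q { [B [Q < >]] }]]]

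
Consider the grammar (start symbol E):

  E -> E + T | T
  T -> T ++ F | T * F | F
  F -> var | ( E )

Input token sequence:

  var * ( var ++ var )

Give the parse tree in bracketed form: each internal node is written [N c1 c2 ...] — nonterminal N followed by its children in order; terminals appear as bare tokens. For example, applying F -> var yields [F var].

E
T
T * F
F * F
var * F
var * ( E )
var * ( T )
var * ( T ++ F )
var * ( F ++ F )
var * ( var ++ F )
var * ( var ++ var )

[E [T [T [F var]] * [F ( [E [T [T [F var]] ++ [F var]]] )]]]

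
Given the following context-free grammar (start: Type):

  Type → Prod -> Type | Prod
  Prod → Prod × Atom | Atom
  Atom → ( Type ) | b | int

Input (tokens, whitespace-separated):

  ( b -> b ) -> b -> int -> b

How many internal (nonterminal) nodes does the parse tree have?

[Type [Prod [Atom ( [Type [Prod [Atom b]] -> [Type [Prod [Atom b]]]] )]] -> [Type [Prod [Atom b]] -> [Type [Prod [Atom int]] -> [Type [Prod [Atom b]]]]]]

18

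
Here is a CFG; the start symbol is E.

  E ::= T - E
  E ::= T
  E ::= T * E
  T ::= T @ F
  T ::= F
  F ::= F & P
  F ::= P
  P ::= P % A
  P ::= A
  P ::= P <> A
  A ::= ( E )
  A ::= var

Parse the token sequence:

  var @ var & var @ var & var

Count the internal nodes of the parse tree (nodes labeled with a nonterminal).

[E [T [T [T [F [P [A var]]]] @ [F [F [P [A var]]] & [P [A var]]]] @ [F [F [P [A var]]] & [P [A var]]]]]

19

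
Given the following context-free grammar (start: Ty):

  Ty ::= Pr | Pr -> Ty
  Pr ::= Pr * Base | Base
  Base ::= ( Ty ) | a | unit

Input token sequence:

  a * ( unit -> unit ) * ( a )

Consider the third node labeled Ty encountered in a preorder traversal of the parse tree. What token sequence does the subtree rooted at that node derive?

unit

[Ty [Pr [Pr [Pr [Base a]] * [Base ( [Ty [Pr [Base unit]] -> [Ty [Pr [Base unit]]]] )]] * [Base ( [Ty [Pr [Base a]]] )]]]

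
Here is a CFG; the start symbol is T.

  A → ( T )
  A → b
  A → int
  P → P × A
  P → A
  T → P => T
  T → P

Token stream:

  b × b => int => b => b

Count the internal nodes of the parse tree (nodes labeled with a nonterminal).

[T [P [P [A b]] × [A b]] => [T [P [A int]] => [T [P [A b]] => [T [P [A b]]]]]]

14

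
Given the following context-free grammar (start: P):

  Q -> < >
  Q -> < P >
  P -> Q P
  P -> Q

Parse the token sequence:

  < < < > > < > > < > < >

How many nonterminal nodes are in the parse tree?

[P [Q < [P [Q < [P [Q < >]] >] [P [Q < >]]] >] [P [Q < >] [P [Q < >]]]]

12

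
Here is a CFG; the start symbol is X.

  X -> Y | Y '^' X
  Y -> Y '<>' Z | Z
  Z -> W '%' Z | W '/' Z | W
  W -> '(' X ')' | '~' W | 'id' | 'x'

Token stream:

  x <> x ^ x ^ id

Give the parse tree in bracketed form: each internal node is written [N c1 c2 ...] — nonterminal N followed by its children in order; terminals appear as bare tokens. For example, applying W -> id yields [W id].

X
Y ^ X
Y <> Z ^ X
Z <> Z ^ X
W <> Z ^ X
x <> Z ^ X
x <> W ^ X
x <> x ^ X
x <> x ^ Y ^ X
x <> x ^ Z ^ X
x <> x ^ W ^ X
x <> x ^ x ^ X
x <> x ^ x ^ Y
x <> x ^ x ^ Z
x <> x ^ x ^ W
x <> x ^ x ^ id

[X [Y [Y [Z [W x]]] <> [Z [W x]]] ^ [X [Y [Z [W x]]] ^ [X [Y [Z [W id]]]]]]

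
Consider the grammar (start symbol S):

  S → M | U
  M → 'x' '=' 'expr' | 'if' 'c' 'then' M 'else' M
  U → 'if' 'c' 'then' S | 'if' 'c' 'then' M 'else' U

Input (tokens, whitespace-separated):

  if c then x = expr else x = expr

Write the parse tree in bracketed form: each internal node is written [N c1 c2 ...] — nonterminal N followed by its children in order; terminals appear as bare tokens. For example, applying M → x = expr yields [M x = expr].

[S [M if c then [M x = expr] else [M x = expr]]]

S
M
if c then M else M
if c then x = expr else M
if c then x = expr else x = expr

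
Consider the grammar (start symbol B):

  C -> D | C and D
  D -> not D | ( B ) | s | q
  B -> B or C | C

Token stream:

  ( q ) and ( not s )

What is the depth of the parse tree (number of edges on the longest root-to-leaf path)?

7

[B [C [C [D ( [B [C [D q]]] )]] and [D ( [B [C [D not [D s]]]] )]]]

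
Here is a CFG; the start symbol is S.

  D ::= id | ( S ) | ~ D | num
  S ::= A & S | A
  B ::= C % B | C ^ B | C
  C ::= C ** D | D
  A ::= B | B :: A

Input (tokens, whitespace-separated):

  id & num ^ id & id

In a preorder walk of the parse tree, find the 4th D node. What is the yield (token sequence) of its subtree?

id

[S [A [B [C [D id]]]] & [S [A [B [C [D num]] ^ [B [C [D id]]]]] & [S [A [B [C [D id]]]]]]]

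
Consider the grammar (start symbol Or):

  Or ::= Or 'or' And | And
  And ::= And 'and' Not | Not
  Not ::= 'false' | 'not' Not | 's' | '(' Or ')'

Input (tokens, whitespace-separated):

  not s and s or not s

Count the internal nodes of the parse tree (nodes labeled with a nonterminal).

10

[Or [Or [And [And [Not not [Not s]]] and [Not s]]] or [And [Not not [Not s]]]]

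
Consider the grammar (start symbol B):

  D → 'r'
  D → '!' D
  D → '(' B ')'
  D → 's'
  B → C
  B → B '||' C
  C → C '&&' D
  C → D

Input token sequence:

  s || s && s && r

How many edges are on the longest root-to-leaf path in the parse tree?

[B [B [C [D s]]] || [C [C [C [D s]] && [D s]] && [D r]]]

5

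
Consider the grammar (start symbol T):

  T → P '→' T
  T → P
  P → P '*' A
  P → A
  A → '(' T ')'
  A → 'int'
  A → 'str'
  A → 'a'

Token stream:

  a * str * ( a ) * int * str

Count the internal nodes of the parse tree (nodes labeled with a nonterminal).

14

[T [P [P [P [P [P [A a]] * [A str]] * [A ( [T [P [A a]]] )]] * [A int]] * [A str]]]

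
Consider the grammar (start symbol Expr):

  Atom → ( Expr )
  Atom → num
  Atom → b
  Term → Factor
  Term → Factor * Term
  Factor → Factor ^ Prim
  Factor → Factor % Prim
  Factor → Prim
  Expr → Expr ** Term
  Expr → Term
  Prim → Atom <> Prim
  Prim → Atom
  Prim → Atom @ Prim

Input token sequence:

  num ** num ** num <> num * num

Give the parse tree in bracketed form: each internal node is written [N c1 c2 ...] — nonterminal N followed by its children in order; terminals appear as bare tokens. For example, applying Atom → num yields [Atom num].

Expr
Expr ** Term
Expr ** Term ** Term
Term ** Term ** Term
Factor ** Term ** Term
Prim ** Term ** Term
Atom ** Term ** Term
num ** Term ** Term
num ** Factor ** Term
num ** Prim ** Term
num ** Atom ** Term
num ** num ** Term
num ** num ** Factor * Term
num ** num ** Prim * Term
num ** num ** Atom <> Prim * Term
num ** num ** num <> Prim * Term
num ** num ** num <> Atom * Term
num ** num ** num <> num * Term
num ** num ** num <> num * Factor
num ** num ** num <> num * Prim
num ** num ** num <> num * Atom
num ** num ** num <> num * num

[Expr [Expr [Expr [Term [Factor [Prim [Atom num]]]]] ** [Term [Factor [Prim [Atom num]]]]] ** [Term [Factor [Prim [Atom num] <> [Prim [Atom num]]]] * [Term [Factor [Prim [Atom num]]]]]]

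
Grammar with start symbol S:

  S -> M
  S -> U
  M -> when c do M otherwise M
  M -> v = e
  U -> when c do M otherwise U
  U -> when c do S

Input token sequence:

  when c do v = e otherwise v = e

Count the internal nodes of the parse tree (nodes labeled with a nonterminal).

4

[S [M when c do [M v = e] otherwise [M v = e]]]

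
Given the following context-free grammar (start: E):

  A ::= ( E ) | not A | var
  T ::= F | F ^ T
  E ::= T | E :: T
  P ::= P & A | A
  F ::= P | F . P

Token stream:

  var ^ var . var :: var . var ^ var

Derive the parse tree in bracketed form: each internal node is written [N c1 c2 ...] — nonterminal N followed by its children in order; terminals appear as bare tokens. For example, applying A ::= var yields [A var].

[E [E [T [F [P [A var]]] ^ [T [F [F [P [A var]]] . [P [A var]]]]]] :: [T [F [F [P [A var]]] . [P [A var]]] ^ [T [F [P [A var]]]]]]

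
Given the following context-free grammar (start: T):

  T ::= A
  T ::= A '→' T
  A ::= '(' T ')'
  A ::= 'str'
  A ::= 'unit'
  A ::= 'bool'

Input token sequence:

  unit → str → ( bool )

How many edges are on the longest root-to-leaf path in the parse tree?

6

[T [A unit] → [T [A str] → [T [A ( [T [A bool]] )]]]]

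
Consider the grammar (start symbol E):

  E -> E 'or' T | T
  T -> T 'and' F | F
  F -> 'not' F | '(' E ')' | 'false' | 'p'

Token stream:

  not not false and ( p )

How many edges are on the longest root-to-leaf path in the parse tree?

[E [T [T [F not [F not [F false]]]] and [F ( [E [T [F p]]] )]]]

6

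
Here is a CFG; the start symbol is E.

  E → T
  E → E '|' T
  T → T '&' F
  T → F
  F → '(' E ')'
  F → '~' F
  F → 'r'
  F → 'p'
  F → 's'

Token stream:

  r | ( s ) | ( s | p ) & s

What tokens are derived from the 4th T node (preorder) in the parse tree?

( s | p ) & s

[E [E [E [T [F r]]] | [T [F ( [E [T [F s]]] )]]] | [T [T [F ( [E [E [T [F s]]] | [T [F p]]] )]] & [F s]]]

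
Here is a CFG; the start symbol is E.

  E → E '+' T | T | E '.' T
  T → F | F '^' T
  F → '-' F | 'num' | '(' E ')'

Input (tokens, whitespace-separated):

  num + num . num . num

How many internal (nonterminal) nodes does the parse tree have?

[E [E [E [E [T [F num]]] + [T [F num]]] . [T [F num]]] . [T [F num]]]

12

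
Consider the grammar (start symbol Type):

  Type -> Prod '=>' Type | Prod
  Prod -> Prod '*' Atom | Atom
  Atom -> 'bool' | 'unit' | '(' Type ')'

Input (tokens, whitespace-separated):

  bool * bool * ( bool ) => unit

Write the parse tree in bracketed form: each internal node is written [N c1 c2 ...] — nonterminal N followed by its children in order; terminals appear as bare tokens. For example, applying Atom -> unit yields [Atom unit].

[Type [Prod [Prod [Prod [Atom bool]] * [Atom bool]] * [Atom ( [Type [Prod [Atom bool]]] )]] => [Type [Prod [Atom unit]]]]

Type
Prod => Type
Prod * Atom => Type
Prod * Atom * Atom => Type
Atom * Atom * Atom => Type
bool * Atom * Atom => Type
bool * bool * Atom => Type
bool * bool * ( Type ) => Type
bool * bool * ( Prod ) => Type
bool * bool * ( Atom ) => Type
bool * bool * ( bool ) => Type
bool * bool * ( bool ) => Prod
bool * bool * ( bool ) => Atom
bool * bool * ( bool ) => unit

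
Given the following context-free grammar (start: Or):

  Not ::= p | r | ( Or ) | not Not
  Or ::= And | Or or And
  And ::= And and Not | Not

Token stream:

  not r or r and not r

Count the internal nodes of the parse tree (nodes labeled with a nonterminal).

10

[Or [Or [And [Not not [Not r]]]] or [And [And [Not r]] and [Not not [Not r]]]]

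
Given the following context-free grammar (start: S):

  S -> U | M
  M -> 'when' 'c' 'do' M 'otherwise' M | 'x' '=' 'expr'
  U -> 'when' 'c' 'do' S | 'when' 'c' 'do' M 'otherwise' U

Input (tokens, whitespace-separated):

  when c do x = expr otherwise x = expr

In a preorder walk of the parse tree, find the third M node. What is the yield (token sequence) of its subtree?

x = expr

[S [M when c do [M x = expr] otherwise [M x = expr]]]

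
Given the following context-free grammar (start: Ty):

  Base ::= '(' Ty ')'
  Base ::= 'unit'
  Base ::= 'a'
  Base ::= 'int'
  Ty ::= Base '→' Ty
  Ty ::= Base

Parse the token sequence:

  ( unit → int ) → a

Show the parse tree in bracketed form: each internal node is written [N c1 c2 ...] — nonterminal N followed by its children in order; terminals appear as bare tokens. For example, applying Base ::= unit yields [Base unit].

[Ty [Base ( [Ty [Base unit] → [Ty [Base int]]] )] → [Ty [Base a]]]

Ty
Base → Ty
( Ty ) → Ty
( Base → Ty ) → Ty
( unit → Ty ) → Ty
( unit → Base ) → Ty
( unit → int ) → Ty
( unit → int ) → Base
( unit → int ) → a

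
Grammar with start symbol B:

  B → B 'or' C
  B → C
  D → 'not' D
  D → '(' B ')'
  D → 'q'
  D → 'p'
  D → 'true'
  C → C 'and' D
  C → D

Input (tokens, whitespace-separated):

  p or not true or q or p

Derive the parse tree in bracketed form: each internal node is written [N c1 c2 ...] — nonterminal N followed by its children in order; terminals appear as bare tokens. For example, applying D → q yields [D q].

B
B or C
B or C or C
B or C or C or C
C or C or C or C
D or C or C or C
p or C or C or C
p or D or C or C
p or not D or C or C
p or not true or C or C
p or not true or D or C
p or not true or q or C
p or not true or q or D
p or not true or q or p

[B [B [B [B [C [D p]]] or [C [D not [D true]]]] or [C [D q]]] or [C [D p]]]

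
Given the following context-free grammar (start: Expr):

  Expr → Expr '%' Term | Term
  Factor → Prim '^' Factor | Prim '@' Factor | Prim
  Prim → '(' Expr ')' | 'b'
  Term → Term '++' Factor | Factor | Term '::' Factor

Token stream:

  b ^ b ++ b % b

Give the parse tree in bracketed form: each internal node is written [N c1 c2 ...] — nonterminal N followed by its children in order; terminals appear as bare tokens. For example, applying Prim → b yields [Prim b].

[Expr [Expr [Term [Term [Factor [Prim b] ^ [Factor [Prim b]]]] ++ [Factor [Prim b]]]] % [Term [Factor [Prim b]]]]

Expr
Expr % Term
Term % Term
Term ++ Factor % Term
Factor ++ Factor % Term
Prim ^ Factor ++ Factor % Term
b ^ Factor ++ Factor % Term
b ^ Prim ++ Factor % Term
b ^ b ++ Factor % Term
b ^ b ++ Prim % Term
b ^ b ++ b % Term
b ^ b ++ b % Factor
b ^ b ++ b % Prim
b ^ b ++ b % b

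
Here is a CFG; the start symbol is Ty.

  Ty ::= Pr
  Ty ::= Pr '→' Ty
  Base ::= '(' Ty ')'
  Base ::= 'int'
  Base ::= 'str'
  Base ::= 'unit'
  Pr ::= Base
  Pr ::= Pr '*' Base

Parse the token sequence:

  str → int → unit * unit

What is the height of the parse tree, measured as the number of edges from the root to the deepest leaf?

6

[Ty [Pr [Base str]] → [Ty [Pr [Base int]] → [Ty [Pr [Pr [Base unit]] * [Base unit]]]]]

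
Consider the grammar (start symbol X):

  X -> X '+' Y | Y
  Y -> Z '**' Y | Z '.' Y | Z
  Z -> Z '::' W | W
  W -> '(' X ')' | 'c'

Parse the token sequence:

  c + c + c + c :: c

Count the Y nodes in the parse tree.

4

[X [X [X [X [Y [Z [W c]]]] + [Y [Z [W c]]]] + [Y [Z [W c]]]] + [Y [Z [Z [W c]] :: [W c]]]]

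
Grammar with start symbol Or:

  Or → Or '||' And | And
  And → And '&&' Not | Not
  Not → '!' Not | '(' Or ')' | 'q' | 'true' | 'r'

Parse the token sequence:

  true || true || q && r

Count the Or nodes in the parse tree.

3

[Or [Or [Or [And [Not true]]] || [And [Not true]]] || [And [And [Not q]] && [Not r]]]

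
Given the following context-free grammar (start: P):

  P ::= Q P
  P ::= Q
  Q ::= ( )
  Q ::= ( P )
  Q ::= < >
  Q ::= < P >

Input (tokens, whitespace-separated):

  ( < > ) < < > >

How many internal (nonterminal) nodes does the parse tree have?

8

[P [Q ( [P [Q < >]] )] [P [Q < [P [Q < >]] >]]]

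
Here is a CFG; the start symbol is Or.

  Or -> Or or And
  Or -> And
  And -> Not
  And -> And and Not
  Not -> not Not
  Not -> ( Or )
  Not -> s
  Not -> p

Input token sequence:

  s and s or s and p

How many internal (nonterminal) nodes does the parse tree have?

10

[Or [Or [And [And [Not s]] and [Not s]]] or [And [And [Not s]] and [Not p]]]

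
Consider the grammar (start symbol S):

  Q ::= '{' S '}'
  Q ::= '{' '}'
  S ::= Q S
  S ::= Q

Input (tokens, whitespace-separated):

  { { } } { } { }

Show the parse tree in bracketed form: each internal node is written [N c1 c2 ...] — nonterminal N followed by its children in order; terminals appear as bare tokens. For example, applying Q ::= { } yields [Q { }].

S
Q S
{ S } S
{ Q } S
{ { } } S
{ { } } Q S
{ { } } { } S
{ { } } { } Q
{ { } } { } { }

[S [Q { [S [Q { }]] }] [S [Q { }] [S [Q { }]]]]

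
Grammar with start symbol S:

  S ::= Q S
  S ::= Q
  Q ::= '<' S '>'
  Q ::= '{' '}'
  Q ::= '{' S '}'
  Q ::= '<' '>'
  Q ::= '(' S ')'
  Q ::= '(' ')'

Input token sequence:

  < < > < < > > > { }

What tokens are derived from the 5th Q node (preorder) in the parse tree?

[S [Q < [S [Q < >] [S [Q < [S [Q < >]] >]]] >] [S [Q { }]]]

{ }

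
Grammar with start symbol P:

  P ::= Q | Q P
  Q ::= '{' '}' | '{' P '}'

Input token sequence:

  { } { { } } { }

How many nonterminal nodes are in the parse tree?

[P [Q { }] [P [Q { [P [Q { }]] }] [P [Q { }]]]]

8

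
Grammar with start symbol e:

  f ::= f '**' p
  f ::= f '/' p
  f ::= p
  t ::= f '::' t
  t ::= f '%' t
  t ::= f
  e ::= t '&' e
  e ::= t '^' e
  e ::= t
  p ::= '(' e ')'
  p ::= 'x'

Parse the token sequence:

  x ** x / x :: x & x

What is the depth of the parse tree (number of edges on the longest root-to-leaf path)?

[e [t [f [f [f [p x]] ** [p x]] / [p x]] :: [t [f [p x]]]] & [e [t [f [p x]]]]]

6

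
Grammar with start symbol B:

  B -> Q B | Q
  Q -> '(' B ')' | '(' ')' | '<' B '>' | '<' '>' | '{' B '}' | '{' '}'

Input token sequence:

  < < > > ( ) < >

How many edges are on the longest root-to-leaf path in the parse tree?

[B [Q < [B [Q < >]] >] [B [Q ( )] [B [Q < >]]]]

4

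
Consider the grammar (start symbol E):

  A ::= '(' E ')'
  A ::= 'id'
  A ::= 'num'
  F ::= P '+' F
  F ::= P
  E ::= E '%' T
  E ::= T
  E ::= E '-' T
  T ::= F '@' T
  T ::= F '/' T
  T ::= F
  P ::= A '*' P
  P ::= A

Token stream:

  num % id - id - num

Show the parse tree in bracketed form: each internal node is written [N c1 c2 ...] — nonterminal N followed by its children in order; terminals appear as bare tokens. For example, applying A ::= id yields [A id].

E
E - T
E - T - T
E % T - T - T
T % T - T - T
F % T - T - T
P % T - T - T
A % T - T - T
num % T - T - T
num % F - T - T
num % P - T - T
num % A - T - T
num % id - T - T
num % id - F - T
num % id - P - T
num % id - A - T
num % id - id - T
num % id - id - F
num % id - id - P
num % id - id - A
num % id - id - num

[E [E [E [E [T [F [P [A num]]]]] % [T [F [P [A id]]]]] - [T [F [P [A id]]]]] - [T [F [P [A num]]]]]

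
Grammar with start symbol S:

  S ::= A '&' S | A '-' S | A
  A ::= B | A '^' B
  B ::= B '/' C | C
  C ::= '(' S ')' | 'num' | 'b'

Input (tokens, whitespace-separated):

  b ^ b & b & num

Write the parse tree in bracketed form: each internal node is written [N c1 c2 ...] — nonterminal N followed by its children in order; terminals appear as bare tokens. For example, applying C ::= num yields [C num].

[S [A [A [B [C b]]] ^ [B [C b]]] & [S [A [B [C b]]] & [S [A [B [C num]]]]]]

S
A & S
A ^ B & S
B ^ B & S
C ^ B & S
b ^ B & S
b ^ C & S
b ^ b & S
b ^ b & A & S
b ^ b & B & S
b ^ b & C & S
b ^ b & b & S
b ^ b & b & A
b ^ b & b & B
b ^ b & b & C
b ^ b & b & num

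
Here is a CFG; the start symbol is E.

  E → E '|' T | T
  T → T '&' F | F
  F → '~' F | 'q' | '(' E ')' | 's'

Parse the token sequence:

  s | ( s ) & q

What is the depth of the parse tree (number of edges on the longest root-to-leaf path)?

[E [E [T [F s]]] | [T [T [F ( [E [T [F s]]] )]] & [F q]]]

7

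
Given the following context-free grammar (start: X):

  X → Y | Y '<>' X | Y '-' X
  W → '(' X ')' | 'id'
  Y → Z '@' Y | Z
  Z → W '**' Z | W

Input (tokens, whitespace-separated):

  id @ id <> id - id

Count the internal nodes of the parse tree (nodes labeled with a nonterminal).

15

[X [Y [Z [W id]] @ [Y [Z [W id]]]] <> [X [Y [Z [W id]]] - [X [Y [Z [W id]]]]]]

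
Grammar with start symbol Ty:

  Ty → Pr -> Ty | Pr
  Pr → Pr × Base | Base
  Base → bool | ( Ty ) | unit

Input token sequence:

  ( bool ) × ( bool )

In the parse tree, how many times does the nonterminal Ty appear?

[Ty [Pr [Pr [Base ( [Ty [Pr [Base bool]]] )]] × [Base ( [Ty [Pr [Base bool]]] )]]]

3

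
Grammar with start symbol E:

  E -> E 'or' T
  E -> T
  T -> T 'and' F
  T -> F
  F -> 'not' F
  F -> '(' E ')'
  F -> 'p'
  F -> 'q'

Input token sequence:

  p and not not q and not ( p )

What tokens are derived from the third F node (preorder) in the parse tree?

[E [T [T [T [F p]] and [F not [F not [F q]]]] and [F not [F ( [E [T [F p]]] )]]]]

not q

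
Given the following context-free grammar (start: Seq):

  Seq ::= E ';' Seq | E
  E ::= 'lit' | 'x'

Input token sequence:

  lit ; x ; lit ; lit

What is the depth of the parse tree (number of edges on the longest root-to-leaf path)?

5

[Seq [E lit] ; [Seq [E x] ; [Seq [E lit] ; [Seq [E lit]]]]]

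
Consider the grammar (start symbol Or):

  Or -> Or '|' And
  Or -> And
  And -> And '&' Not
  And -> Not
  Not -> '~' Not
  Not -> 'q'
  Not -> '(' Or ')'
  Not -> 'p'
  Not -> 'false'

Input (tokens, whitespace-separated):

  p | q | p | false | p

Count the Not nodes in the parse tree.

[Or [Or [Or [Or [Or [And [Not p]]] | [And [Not q]]] | [And [Not p]]] | [And [Not false]]] | [And [Not p]]]

5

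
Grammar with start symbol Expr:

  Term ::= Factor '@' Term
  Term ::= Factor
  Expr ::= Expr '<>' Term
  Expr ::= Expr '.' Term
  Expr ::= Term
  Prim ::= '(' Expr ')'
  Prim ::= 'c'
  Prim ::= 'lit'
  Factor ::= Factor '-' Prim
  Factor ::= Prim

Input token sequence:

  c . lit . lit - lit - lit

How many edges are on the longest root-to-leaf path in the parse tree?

[Expr [Expr [Expr [Term [Factor [Prim c]]]] . [Term [Factor [Prim lit]]]] . [Term [Factor [Factor [Factor [Prim lit]] - [Prim lit]] - [Prim lit]]]]

6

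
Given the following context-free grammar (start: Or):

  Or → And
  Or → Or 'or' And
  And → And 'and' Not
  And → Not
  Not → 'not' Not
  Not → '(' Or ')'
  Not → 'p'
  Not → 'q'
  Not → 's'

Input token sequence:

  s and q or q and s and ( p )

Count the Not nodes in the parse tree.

[Or [Or [And [And [Not s]] and [Not q]]] or [And [And [And [Not q]] and [Not s]] and [Not ( [Or [And [Not p]]] )]]]

6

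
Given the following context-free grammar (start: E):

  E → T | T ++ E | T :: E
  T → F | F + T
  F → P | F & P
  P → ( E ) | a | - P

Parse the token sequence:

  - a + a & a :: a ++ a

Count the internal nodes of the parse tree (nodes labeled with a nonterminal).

18

[E [T [F [P - [P a]]] + [T [F [F [P a]] & [P a]]]] :: [E [T [F [P a]]] ++ [E [T [F [P a]]]]]]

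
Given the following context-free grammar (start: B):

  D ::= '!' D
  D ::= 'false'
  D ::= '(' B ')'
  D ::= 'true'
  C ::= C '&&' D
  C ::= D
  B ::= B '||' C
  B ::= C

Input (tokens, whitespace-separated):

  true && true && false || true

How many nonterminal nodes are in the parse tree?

[B [B [C [C [C [D true]] && [D true]] && [D false]]] || [C [D true]]]

10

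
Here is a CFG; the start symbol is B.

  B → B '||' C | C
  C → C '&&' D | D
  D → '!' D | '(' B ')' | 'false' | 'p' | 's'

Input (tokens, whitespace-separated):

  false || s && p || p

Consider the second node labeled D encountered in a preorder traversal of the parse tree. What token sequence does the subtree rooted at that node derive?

s

[B [B [B [C [D false]]] || [C [C [D s]] && [D p]]] || [C [D p]]]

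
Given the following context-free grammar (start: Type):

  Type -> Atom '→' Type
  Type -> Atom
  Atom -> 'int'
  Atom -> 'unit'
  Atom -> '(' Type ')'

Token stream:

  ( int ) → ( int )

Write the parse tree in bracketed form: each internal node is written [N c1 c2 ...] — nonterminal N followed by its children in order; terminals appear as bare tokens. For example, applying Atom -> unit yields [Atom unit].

[Type [Atom ( [Type [Atom int]] )] → [Type [Atom ( [Type [Atom int]] )]]]

Type
Atom → Type
( Type ) → Type
( Atom ) → Type
( int ) → Type
( int ) → Atom
( int ) → ( Type )
( int ) → ( Atom )
( int ) → ( int )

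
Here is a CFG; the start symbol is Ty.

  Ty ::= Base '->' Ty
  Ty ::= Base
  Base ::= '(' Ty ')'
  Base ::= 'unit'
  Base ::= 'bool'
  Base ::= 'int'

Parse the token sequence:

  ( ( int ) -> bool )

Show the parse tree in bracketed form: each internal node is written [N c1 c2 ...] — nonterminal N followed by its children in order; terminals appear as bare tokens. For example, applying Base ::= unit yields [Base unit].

Ty
Base
( Ty )
( Base -> Ty )
( ( Ty ) -> Ty )
( ( Base ) -> Ty )
( ( int ) -> Ty )
( ( int ) -> Base )
( ( int ) -> bool )

[Ty [Base ( [Ty [Base ( [Ty [Base int]] )] -> [Ty [Base bool]]] )]]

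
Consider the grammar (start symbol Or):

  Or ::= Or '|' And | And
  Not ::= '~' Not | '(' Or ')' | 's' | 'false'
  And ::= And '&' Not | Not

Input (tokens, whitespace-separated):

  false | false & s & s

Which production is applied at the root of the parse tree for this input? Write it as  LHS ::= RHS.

Or ::= Or '|' And

[Or [Or [And [Not false]]] | [And [And [And [Not false]] & [Not s]] & [Not s]]]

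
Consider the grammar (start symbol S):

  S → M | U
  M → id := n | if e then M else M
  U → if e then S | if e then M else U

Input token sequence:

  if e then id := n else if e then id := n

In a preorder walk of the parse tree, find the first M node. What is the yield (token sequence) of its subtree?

[S [U if e then [M id := n] else [U if e then [S [M id := n]]]]]

id := n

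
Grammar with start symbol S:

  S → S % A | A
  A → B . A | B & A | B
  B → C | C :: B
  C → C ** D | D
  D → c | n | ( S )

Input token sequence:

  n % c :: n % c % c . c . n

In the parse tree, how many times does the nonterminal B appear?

7

[S [S [S [S [A [B [C [D n]]]]] % [A [B [C [D c]] :: [B [C [D n]]]]]] % [A [B [C [D c]]]]] % [A [B [C [D c]]] . [A [B [C [D c]]] . [A [B [C [D n]]]]]]]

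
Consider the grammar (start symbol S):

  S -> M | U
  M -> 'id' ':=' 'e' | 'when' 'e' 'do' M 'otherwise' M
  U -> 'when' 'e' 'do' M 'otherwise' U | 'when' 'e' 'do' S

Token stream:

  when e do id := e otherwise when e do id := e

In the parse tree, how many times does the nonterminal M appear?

[S [U when e do [M id := e] otherwise [U when e do [S [M id := e]]]]]

2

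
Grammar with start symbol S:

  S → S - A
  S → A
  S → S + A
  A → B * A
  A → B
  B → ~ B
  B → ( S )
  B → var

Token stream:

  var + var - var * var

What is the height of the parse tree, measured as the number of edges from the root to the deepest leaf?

[S [S [S [A [B var]]] + [A [B var]]] - [A [B var] * [A [B var]]]]

5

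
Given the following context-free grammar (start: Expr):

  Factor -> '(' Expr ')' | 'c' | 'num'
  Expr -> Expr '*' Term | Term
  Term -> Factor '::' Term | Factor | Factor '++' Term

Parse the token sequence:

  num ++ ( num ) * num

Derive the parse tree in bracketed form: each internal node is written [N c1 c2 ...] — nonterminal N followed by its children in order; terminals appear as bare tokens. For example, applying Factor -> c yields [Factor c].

[Expr [Expr [Term [Factor num] ++ [Term [Factor ( [Expr [Term [Factor num]]] )]]]] * [Term [Factor num]]]

Expr
Expr * Term
Term * Term
Factor ++ Term * Term
num ++ Term * Term
num ++ Factor * Term
num ++ ( Expr ) * Term
num ++ ( Term ) * Term
num ++ ( Factor ) * Term
num ++ ( num ) * Term
num ++ ( num ) * Factor
num ++ ( num ) * num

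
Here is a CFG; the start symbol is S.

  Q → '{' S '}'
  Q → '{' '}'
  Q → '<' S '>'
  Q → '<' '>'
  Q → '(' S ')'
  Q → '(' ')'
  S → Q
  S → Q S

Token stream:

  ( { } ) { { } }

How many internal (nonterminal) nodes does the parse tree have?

[S [Q ( [S [Q { }]] )] [S [Q { [S [Q { }]] }]]]

8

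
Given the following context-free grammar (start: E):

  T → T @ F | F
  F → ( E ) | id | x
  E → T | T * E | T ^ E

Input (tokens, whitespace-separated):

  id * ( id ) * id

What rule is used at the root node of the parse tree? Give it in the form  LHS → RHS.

E → T * E

[E [T [F id]] * [E [T [F ( [E [T [F id]]] )]] * [E [T [F id]]]]]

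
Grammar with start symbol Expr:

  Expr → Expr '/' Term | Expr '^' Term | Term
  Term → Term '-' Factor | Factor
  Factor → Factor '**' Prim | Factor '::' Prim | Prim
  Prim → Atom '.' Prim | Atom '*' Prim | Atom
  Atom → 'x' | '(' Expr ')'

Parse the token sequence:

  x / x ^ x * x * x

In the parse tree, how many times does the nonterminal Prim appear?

5

[Expr [Expr [Expr [Term [Factor [Prim [Atom x]]]]] / [Term [Factor [Prim [Atom x]]]]] ^ [Term [Factor [Prim [Atom x] * [Prim [Atom x] * [Prim [Atom x]]]]]]]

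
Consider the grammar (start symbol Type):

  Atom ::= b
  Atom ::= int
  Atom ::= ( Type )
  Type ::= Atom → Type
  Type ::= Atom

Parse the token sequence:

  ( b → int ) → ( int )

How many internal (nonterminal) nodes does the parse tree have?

[Type [Atom ( [Type [Atom b] → [Type [Atom int]]] )] → [Type [Atom ( [Type [Atom int]] )]]]

10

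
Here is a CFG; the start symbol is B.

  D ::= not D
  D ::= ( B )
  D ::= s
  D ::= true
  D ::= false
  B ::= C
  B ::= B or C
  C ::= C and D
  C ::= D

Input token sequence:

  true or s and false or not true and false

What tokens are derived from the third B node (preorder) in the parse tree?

true

[B [B [B [C [D true]]] or [C [C [D s]] and [D false]]] or [C [C [D not [D true]]] and [D false]]]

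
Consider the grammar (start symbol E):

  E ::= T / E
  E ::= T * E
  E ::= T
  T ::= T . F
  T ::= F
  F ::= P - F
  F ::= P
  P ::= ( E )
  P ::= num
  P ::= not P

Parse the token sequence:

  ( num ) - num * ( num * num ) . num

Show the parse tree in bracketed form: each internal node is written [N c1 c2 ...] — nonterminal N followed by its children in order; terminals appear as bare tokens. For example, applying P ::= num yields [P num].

[E [T [F [P ( [E [T [F [P num]]]] )] - [F [P num]]]] * [E [T [T [F [P ( [E [T [F [P num]]] * [E [T [F [P num]]]]] )]]] . [F [P num]]]]]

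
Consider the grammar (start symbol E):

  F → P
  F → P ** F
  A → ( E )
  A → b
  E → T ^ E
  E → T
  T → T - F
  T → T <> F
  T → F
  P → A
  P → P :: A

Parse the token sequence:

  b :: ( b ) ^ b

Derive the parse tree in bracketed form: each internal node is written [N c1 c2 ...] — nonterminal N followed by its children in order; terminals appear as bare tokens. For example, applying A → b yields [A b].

[E [T [F [P [P [A b]] :: [A ( [E [T [F [P [A b]]]]] )]]]] ^ [E [T [F [P [A b]]]]]]

E
T ^ E
F ^ E
P ^ E
P :: A ^ E
A :: A ^ E
b :: A ^ E
b :: ( E ) ^ E
b :: ( T ) ^ E
b :: ( F ) ^ E
b :: ( P ) ^ E
b :: ( A ) ^ E
b :: ( b ) ^ E
b :: ( b ) ^ T
b :: ( b ) ^ F
b :: ( b ) ^ P
b :: ( b ) ^ A
b :: ( b ) ^ b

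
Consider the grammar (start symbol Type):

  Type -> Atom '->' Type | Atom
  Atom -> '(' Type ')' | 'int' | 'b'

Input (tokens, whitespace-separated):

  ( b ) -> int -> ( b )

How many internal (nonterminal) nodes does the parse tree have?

[Type [Atom ( [Type [Atom b]] )] -> [Type [Atom int] -> [Type [Atom ( [Type [Atom b]] )]]]]

10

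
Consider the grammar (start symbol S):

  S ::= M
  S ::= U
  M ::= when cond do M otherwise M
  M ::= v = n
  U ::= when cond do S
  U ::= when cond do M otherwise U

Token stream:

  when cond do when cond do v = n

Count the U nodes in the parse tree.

[S [U when cond do [S [U when cond do [S [M v = n]]]]]]

2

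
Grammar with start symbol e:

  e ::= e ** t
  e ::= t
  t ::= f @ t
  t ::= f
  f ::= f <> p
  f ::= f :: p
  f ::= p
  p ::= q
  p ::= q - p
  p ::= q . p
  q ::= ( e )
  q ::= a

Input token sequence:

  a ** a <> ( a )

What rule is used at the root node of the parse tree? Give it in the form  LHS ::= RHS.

[e [e [t [f [p [q a]]]]] ** [t [f [f [p [q a]]] <> [p [q ( [e [t [f [p [q a]]]]] )]]]]]

e ::= e ** t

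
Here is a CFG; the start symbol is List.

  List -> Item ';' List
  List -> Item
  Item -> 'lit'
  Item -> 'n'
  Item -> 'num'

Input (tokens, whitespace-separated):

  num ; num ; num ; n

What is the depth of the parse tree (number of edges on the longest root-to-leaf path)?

5

[List [Item num] ; [List [Item num] ; [List [Item num] ; [List [Item n]]]]]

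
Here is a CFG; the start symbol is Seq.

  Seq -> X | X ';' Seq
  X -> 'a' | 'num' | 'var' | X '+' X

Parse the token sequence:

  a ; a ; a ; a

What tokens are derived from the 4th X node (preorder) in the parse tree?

[Seq [X a] ; [Seq [X a] ; [Seq [X a] ; [Seq [X a]]]]]

a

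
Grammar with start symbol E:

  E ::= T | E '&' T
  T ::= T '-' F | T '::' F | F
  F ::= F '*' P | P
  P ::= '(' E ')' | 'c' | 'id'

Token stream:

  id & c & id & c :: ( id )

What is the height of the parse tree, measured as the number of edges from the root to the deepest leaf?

8

[E [E [E [E [T [F [P id]]]] & [T [F [P c]]]] & [T [F [P id]]]] & [T [T [F [P c]]] :: [F [P ( [E [T [F [P id]]]] )]]]]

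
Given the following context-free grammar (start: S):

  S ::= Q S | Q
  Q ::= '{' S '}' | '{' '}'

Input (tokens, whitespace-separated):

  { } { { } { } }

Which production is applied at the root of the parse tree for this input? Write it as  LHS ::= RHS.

[S [Q { }] [S [Q { [S [Q { }] [S [Q { }]]] }]]]

S ::= Q S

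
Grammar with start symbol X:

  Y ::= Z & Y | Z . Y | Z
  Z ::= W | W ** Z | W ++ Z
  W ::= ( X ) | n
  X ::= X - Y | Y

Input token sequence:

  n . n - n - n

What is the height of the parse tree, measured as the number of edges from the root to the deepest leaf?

7

[X [X [X [Y [Z [W n]] . [Y [Z [W n]]]]] - [Y [Z [W n]]]] - [Y [Z [W n]]]]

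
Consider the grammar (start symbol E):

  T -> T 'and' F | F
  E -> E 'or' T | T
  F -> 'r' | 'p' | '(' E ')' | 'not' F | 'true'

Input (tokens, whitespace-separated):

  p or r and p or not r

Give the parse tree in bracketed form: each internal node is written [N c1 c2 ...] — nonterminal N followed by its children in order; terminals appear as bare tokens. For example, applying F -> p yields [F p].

E
E or T
E or T or T
T or T or T
F or T or T
p or T or T
p or T and F or T
p or F and F or T
p or r and F or T
p or r and p or T
p or r and p or F
p or r and p or not F
p or r and p or not r

[E [E [E [T [F p]]] or [T [T [F r]] and [F p]]] or [T [F not [F r]]]]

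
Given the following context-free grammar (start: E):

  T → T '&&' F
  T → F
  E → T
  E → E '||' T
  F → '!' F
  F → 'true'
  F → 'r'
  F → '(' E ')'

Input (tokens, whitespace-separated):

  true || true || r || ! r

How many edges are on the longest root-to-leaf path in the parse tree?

[E [E [E [E [T [F true]]] || [T [F true]]] || [T [F r]]] || [T [F ! [F r]]]]

6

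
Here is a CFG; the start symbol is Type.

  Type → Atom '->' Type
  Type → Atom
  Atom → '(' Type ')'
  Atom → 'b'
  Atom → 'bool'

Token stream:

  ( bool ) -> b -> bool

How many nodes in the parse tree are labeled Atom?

[Type [Atom ( [Type [Atom bool]] )] -> [Type [Atom b] -> [Type [Atom bool]]]]

4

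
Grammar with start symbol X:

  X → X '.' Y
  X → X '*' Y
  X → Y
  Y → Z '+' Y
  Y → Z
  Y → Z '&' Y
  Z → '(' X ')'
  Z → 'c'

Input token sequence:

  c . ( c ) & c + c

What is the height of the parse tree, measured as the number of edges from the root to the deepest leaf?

[X [X [Y [Z c]]] . [Y [Z ( [X [Y [Z c]]] )] & [Y [Z c] + [Y [Z c]]]]]

6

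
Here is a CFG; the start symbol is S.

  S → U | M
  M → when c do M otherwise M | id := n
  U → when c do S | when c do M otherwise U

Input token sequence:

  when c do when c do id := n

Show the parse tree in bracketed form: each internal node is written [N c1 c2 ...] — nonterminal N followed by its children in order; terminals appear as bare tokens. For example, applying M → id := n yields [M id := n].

[S [U when c do [S [U when c do [S [M id := n]]]]]]

S
U
when c do S
when c do U
when c do when c do S
when c do when c do M
when c do when c do id := n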